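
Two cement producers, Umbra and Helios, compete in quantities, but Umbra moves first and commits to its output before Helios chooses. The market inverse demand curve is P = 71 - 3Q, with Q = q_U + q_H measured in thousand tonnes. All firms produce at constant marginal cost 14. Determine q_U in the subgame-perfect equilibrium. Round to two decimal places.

The follower Helios best-responds to any q_U: π_H = (71 - 3Q)q_H - 14q_H.
Follower FOC: 57 - 3q_U - 6q_H = 0, so q_H(q_U) = (57 - 3q_U)/6.
Umbra substitutes q_H(q_U) into its own profit: π_U = q_U(71 - 3q_U - (57 - 3q_U)/2) - 14q_U = (85/2 - (3/2)q_U)q_U - 14q_U.
The leader's first-order condition 57/2 - 3q_U = 0 yields q_U = 19/2.
Then q_H = (57 - 3·(19/2))/6 = 19/4.

9.50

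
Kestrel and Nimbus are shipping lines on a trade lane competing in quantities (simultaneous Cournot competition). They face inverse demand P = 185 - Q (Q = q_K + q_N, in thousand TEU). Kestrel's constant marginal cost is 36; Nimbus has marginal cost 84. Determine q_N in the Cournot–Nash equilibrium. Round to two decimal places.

17.67

Kestrel's profit: π_K = (185 - Q)q_K - (36q_K). Setting ∂π_K/∂q_K = 0: 149 - 2q_K - (q_N) = 0.
Nimbus's profit: π_N = (185 - Q)q_N - (84q_N). Setting ∂π_N/∂q_N = 0: 101 - 2q_N - (q_K) = 0.
Rearranging gives the reaction functions q_K = (149 - q_N)/2 and q_N = (101 - q_K)/2.
Solving the pair: q_K = 197/3, q_N = 53/3.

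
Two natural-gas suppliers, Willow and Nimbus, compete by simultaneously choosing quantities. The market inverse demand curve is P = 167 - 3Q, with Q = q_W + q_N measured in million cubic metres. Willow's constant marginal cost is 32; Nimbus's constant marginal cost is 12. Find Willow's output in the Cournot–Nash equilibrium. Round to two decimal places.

12.78

Willow's profit: π_W = (167 - 3Q)q_W - (32q_W). Setting ∂π_W/∂q_W = 0: 135 - 6q_W - 3(q_N) = 0.
Nimbus's profit: π_N = (167 - 3Q)q_N - (12q_N). Setting ∂π_N/∂q_N = 0: 155 - 6q_N - 3(q_W) = 0.
So q_W = (135 - 3q_N)/6 and q_N = (155 - 3q_W)/6.
Substituting one into the other gives q_W = 115/9 and q_N = 175/9.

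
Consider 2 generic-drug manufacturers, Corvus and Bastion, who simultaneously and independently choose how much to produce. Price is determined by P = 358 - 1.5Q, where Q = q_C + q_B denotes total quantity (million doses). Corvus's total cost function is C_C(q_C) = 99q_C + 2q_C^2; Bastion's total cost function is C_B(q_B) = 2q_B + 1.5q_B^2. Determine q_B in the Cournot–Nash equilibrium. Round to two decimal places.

Corvus's profit: π_C = (358 - 1.5Q)q_C - (99q_C + 2q_C²). Setting ∂π_C/∂q_C = 0: 259 - 7q_C - (3/2)(q_B) = 0.
Bastion's first-order condition: 356 - 6q_B - (3/2)(q_C) = 0.
Rearranging gives the reaction functions q_C = (259 - (3/2)q_B)/7 and q_B = (356 - (3/2)q_C)/6.
Substituting one into the other gives q_C = 1360/53 and q_B = 52.9182.

52.92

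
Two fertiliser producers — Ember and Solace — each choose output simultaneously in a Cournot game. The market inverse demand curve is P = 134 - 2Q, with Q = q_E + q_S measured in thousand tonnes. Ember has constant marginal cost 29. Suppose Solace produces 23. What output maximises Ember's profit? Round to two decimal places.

14.75

With the rival's output fixed at 23, Ember's profit is π_E = (134 - 2·23 - 2q_E)q_E - (29q_E) = (88 - 2q_E)q_E - (29q_E).
∂π_E/∂q_E = 59 - 4q_E = 0, so q_E = 59/4.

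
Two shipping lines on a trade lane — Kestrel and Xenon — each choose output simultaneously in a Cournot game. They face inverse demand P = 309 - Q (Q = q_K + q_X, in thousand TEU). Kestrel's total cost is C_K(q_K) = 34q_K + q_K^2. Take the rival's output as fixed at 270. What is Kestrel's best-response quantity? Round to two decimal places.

1.25

With the rival's output fixed at 270, Kestrel's profit is π_K = (309 - 270 - q_K)q_K - (34q_K + q_K²) = (39 - q_K)q_K - (34q_K + q_K²).
∂π_K/∂q_K = 5 - 4q_K = 0, so q_K = 5/4.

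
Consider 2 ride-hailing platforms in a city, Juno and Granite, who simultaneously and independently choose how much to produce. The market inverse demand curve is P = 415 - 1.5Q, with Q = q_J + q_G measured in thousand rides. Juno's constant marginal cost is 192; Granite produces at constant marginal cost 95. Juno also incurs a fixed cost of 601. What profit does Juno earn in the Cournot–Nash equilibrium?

575

Juno's profit: π_J = (415 - 1.5Q)q_J - (192q_J). Setting ∂π_J/∂q_J = 0: 223 - 3q_J - (3/2)(q_G) = 0.
Granite's first-order condition: 320 - 3q_G - (3/2)(q_J) = 0.
Rearranging gives the reaction functions q_J = (223 - (3/2)q_G)/3 and q_G = (320 - (3/2)q_J)/3.
Solving the pair: q_J = 28, q_G = 278/3.
Price P = 415 - (3/2)·(362/3) = 234.
Juno's profit: (234 - 192)·28 - 601 = 575.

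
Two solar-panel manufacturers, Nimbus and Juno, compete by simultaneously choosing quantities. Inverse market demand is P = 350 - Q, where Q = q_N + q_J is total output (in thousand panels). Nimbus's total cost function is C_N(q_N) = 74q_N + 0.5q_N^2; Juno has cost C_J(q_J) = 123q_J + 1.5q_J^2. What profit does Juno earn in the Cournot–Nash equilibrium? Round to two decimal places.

2092.16

Nimbus's profit: π_N = (350 - Q)q_N - (74q_N + (1/2)q_N²). Setting ∂π_N/∂q_N = 0: 276 - 3q_N - (q_J) = 0.
Juno's profit: π_J = (350 - Q)q_J - (123q_J + (3/2)q_J²). Setting ∂π_J/∂q_J = 0: 227 - 5q_J - (q_N) = 0.
Best responses: q_N = (276 - q_J)/3, q_J = (227 - q_N)/5.
Substituting one into the other gives q_N = 1153/14 and q_J = 405/14.
Price P = 350 - 779/7 = 1671/7.
Juno's profit: (1671/7)·(405/14) - 123·(405/14) - (3/2)(405/14)² = 2092.1556.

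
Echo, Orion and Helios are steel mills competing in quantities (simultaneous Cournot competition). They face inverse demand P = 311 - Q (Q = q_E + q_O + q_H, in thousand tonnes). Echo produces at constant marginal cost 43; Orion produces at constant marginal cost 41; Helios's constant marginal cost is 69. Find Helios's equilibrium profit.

2209

Echo's profit: π_E = (311 - Q)q_E - (43q_E). Setting ∂π_E/∂q_E = 0: 268 - 2q_E - (q_O + q_H) = 0.
Orion's profit: π_O = (311 - Q)q_O - (41q_O). Setting ∂π_O/∂q_O = 0: 270 - 2q_O - (q_E + q_H) = 0.
Helios's first-order condition: 242 - 2q_H - (q_E + q_O) = 0.
Summing all 3 equations gives 780 − 4Q = 0, hence Q = 195.
Back-substituting: q_E = (268 − 195) = 73, q_O = (270 − 195) = 75, q_H = (242 − 195) = 47.
Price P = 311 - 195 = 116.
Helios's profit: (116 - 69)·47 = 2209.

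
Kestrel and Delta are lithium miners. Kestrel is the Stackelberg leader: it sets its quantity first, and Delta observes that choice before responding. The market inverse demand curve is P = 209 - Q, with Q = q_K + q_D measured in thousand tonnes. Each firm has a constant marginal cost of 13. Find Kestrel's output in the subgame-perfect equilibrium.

Solve by backward induction. Given q_K, the follower Delta maximises π_D = (209 - q_K - q_D)q_D - 13q_D.
Setting the follower's marginal profit to zero, 196 - q_K - 2q_D = 0, i.e. q_D = (196 - q_K)/2.
The leader anticipates this reaction. Substituting into P = 209 - Q gives P = 111 - (1/2)q_K, so π_K = (111 - (1/2)q_K)q_K - 13q_K.
Leader FOC: 98 - q_K = 0, so q_K = 98.
Then q_D = (196 - 98)/2 = 49.

98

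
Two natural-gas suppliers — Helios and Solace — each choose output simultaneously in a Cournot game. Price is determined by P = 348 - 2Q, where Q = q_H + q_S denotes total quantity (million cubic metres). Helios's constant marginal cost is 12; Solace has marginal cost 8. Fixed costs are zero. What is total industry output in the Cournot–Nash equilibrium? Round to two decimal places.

Helios's profit: π_H = (348 - 2Q)q_H - (12q_H). Setting ∂π_H/∂q_H = 0: 336 - 4q_H - 2(q_S) = 0.
Solace's profit: π_S = (348 - 2Q)q_S - (8q_S). Setting ∂π_S/∂q_S = 0: 340 - 4q_S - 2(q_H) = 0.
So q_H = (336 - 2q_S)/4 and q_S = (340 - 2q_H)/4.
Substituting one into the other gives q_H = 166/3 and q_S = 172/3.
Total output Q = 166/3 + 172/3 = 338/3.

112.67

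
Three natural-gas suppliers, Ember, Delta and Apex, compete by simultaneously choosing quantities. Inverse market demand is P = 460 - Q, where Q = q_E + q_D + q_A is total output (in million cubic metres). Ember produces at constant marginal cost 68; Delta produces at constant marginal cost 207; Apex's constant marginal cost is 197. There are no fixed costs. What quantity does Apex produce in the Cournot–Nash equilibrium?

Ember's profit: π_E = (460 - Q)q_E - (68q_E). Setting ∂π_E/∂q_E = 0: 392 - 2q_E - (q_D + q_A) = 0.
Delta's first-order condition: 253 - 2q_D - (q_E + q_A) = 0.
Apex's first-order condition: 263 - 2q_A - (q_E + q_D) = 0.
Summing all 3 equations gives 908 − 4Q = 0, hence Q = 227.
Back-substituting: q_E = (392 − 227) = 165, q_D = (253 − 227) = 26, q_A = (263 − 227) = 36.

36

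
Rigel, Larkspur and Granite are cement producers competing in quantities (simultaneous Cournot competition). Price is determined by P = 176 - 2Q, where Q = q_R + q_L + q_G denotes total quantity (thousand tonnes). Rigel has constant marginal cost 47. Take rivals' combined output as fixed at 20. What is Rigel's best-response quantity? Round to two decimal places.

With rivals' combined output fixed at 20, Rigel's profit is π_R = (176 - 2·20 - 2q_R)q_R - (47q_R) = (136 - 2q_R)q_R - (47q_R).
∂π_R/∂q_R = 89 - 4q_R = 0, so q_R = 89/4.

22.25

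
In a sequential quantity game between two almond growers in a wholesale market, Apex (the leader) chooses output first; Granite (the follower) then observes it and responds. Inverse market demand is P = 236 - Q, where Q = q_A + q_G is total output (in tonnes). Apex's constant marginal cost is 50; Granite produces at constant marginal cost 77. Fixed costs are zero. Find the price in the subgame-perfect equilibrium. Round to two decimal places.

103.25

Solve by backward induction. Given q_A, the follower Granite maximises π_G = (236 - q_A - q_G)q_G - 77q_G.
∂π_G/∂q_G = 159 - q_A - 2q_G = 0 gives the reaction function q_G = (159 - q_A)/2.
The leader anticipates this reaction. Substituting into P = 236 - Q gives P = 313/2 - (1/2)q_A, so π_A = (313/2 - (1/2)q_A)q_A - 50q_A.
Maximising: ∂π_A/∂q_A = 213/2 - q_A = 0, giving q_A = 213/2.
Then q_G = (159 - 213/2)/2 = 105/4.
Total output Q = 531/4, so price P = 236 - 531/4 = 413/4.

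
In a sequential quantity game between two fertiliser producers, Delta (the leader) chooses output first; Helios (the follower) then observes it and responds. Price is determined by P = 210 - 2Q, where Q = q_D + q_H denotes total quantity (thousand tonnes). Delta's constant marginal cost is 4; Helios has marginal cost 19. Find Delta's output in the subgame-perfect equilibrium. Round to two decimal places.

Solve by backward induction. Given q_D, the follower Helios maximises π_H = (210 - 2q_D - 2q_H)q_H - 19q_H.
∂π_H/∂q_H = 191 - 2q_D - 4q_H = 0 gives the reaction function q_H = (191 - 2q_D)/4.
Delta substitutes q_H(q_D) into its own profit: π_D = q_D(210 - 2q_D - (191 - 2q_D)/2) - 4q_D = (229/2 - q_D)q_D - 4q_D.
Maximising: ∂π_D/∂q_D = 221/2 - 2q_D = 0, giving q_D = 221/4.
Then q_H = (191 - 2·(221/4))/4 = 161/8.

55.25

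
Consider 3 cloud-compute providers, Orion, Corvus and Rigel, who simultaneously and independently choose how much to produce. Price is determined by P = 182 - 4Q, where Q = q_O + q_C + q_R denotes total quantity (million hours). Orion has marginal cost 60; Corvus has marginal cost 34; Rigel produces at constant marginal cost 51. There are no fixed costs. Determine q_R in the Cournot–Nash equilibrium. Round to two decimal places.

Orion's profit: π_O = (182 - 4Q)q_O - (60q_O). Setting ∂π_O/∂q_O = 0: 122 - 8q_O - 4(q_C + q_R) = 0.
Corvus's profit: π_C = (182 - 4Q)q_C - (34q_C). Setting ∂π_C/∂q_C = 0: 148 - 8q_C - 4(q_O + q_R) = 0.
Rigel's first-order condition: 131 - 8q_R - 4(q_O + q_C) = 0.
Summing all 3 equations gives 401 − 16Q = 0, hence Q = 401/16.
Back-substituting: q_O = (122 − 401/4)/4 = 87/16, q_C = (148 − 401/4)/4 = 191/16, q_R = (131 − 401/4)/4 = 123/16.

7.69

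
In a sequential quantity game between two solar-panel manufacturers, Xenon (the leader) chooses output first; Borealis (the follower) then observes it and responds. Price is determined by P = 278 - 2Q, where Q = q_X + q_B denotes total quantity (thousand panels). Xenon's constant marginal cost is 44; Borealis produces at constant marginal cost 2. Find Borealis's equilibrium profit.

The follower Borealis best-responds to any q_X: π_B = (278 - 2Q)q_B - 2q_B.
Setting the follower's marginal profit to zero, 276 - 2q_X - 4q_B = 0, i.e. q_B = (276 - 2q_X)/4.
The leader anticipates this reaction. Substituting into P = 278 - 2Q gives P = 140 - q_X, so π_X = (140 - q_X)q_X - 44q_X.
The leader's first-order condition 96 - 2q_X = 0 yields q_X = 48.
Then q_B = (276 - 2·48)/4 = 45.
Price P = 278 - 2·93 = 92.
Borealis's profit: (92 - 2)·45 = 4050.

4050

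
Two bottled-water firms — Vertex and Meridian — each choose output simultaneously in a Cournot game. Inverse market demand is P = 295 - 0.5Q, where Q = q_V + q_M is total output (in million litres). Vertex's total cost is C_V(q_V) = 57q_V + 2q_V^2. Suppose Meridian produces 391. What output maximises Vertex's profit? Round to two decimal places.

8.50

With the rival's output fixed at 391, Vertex's profit is π_V = (295 - (1/2)·391 - (1/2)q_V)q_V - (57q_V + 2q_V²) = (199/2 - (1/2)q_V)q_V - (57q_V + 2q_V²).
∂π_V/∂q_V = 85/2 - 5q_V = 0, so q_V = 17/2.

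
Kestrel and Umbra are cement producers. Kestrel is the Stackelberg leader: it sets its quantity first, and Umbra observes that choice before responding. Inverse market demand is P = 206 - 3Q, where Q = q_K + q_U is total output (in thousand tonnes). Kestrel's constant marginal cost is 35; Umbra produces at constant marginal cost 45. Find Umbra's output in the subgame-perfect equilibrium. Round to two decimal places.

The follower Umbra best-responds to any q_K: π_U = (206 - 3Q)q_U - 45q_U.
Setting the follower's marginal profit to zero, 161 - 3q_K - 6q_U = 0, i.e. q_U = (161 - 3q_K)/6.
The leader anticipates this reaction. Substituting into P = 206 - 3Q gives P = 251/2 - (3/2)q_K, so π_K = (251/2 - (3/2)q_K)q_K - 35q_K.
The leader's first-order condition 181/2 - 3q_K = 0 yields q_K = 181/6.
Then q_U = (161 - 3·(181/6))/6 = 47/4.

11.75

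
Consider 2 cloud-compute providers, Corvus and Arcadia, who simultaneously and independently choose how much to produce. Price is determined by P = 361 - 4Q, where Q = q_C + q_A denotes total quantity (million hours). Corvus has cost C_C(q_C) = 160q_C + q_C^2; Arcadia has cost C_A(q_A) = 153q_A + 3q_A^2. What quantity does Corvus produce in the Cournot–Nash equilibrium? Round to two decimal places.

Corvus's profit: π_C = (361 - 4Q)q_C - (160q_C + q_C²). Setting ∂π_C/∂q_C = 0: 201 - 10q_C - 4(q_A) = 0.
Arcadia's profit: π_A = (361 - 4Q)q_A - (153q_A + 3q_A²). Setting ∂π_A/∂q_A = 0: 208 - 14q_A - 4(q_C) = 0.
Rearranging gives the reaction functions q_C = (201 - 4q_A)/10 and q_A = (208 - 4q_C)/14.
Substituting one into the other gives q_C = 991/62 and q_A = 319/31.

15.98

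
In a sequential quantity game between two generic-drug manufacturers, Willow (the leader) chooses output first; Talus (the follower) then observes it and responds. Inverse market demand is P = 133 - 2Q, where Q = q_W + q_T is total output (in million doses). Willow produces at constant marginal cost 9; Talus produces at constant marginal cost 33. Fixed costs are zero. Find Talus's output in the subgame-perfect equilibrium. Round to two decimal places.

The follower Talus best-responds to any q_W: π_T = (133 - 2Q)q_T - 33q_T.
∂π_T/∂q_T = 100 - 2q_W - 4q_T = 0 gives the reaction function q_T = (100 - 2q_W)/4.
Willow substitutes q_T(q_W) into its own profit: π_W = q_W(133 - 2q_W - (100 - 2q_W)/2) - 9q_W = (83 - q_W)q_W - 9q_W.
Maximising: ∂π_W/∂q_W = 74 - 2q_W = 0, giving q_W = 37.
Then q_T = (100 - 2·37)/4 = 13/2.

6.50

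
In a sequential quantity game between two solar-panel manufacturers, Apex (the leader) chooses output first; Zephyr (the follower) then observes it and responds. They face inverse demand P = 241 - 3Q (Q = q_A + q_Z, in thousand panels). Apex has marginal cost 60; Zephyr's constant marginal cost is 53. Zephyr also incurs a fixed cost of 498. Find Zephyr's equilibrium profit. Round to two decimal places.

352.08

Solve by backward induction. Given q_A, the follower Zephyr maximises π_Z = (241 - 3q_A - 3q_Z)q_Z - 53q_Z.
∂π_Z/∂q_Z = 188 - 3q_A - 6q_Z = 0 gives the reaction function q_Z = (188 - 3q_A)/6.
The leader anticipates this reaction. Substituting into P = 241 - 3Q gives P = 147 - (3/2)q_A, so π_A = (147 - (3/2)q_A)q_A - 60q_A.
Leader FOC: 87 - 3q_A = 0, so q_A = 29.
Then q_Z = (188 - 3·29)/6 = 101/6.
Price P = 241 - 3·(275/6) = 207/2.
Zephyr's profit: (207/2 - 53)·(101/6) - 498 = 352.0833.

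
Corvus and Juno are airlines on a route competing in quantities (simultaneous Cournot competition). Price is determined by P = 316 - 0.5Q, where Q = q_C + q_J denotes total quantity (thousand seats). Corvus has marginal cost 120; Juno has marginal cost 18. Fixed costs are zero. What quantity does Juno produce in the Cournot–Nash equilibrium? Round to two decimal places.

Corvus's profit: π_C = (316 - 0.5Q)q_C - (120q_C). Setting ∂π_C/∂q_C = 0: 196 - q_C - (1/2)(q_J) = 0.
Juno's profit: π_J = (316 - 0.5Q)q_J - (18q_J). Setting ∂π_J/∂q_J = 0: 298 - q_J - (1/2)(q_C) = 0.
So q_C = (196 - (1/2)q_J) and q_J = (298 - (1/2)q_C).
Substituting one into the other gives q_C = 188/3 and q_J = 800/3.

266.67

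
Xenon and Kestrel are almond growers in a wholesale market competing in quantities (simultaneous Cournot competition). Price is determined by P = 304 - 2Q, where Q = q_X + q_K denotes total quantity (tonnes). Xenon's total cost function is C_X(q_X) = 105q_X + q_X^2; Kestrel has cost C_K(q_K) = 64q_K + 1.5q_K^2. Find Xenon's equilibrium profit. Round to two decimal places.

1731.79

Xenon's profit: π_X = (304 - 2Q)q_X - (105q_X + q_X²). Setting ∂π_X/∂q_X = 0: 199 - 6q_X - 2(q_K) = 0.
Kestrel's profit: π_K = (304 - 2Q)q_K - (64q_K + (3/2)q_K²). Setting ∂π_K/∂q_K = 0: 240 - 7q_K - 2(q_X) = 0.
Best responses: q_X = (199 - 2q_K)/6, q_K = (240 - 2q_X)/7.
Substituting one into the other gives q_X = 913/38 and q_K = 521/19.
Price P = 304 - 2·(1955/38) = 201.1053.
Xenon's profit: 201.1053·(913/38) - 105·(913/38) - (913/38)² = 1731.7916.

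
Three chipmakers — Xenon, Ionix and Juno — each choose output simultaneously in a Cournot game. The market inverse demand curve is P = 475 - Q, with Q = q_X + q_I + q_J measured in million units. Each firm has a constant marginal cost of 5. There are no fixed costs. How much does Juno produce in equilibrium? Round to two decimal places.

Each firm earns π_i = (475 - Q)q_i - 5q_i.
First-order condition (treating rivals' output as given): 470 - 2q_i - Σ_{j≠i} q_j = 0.
With identical firms every q_j equals q_i, so Σ_{j≠i} q_j = 2q_i and 470 = 4q_i, giving q_i = 235/2.

117.50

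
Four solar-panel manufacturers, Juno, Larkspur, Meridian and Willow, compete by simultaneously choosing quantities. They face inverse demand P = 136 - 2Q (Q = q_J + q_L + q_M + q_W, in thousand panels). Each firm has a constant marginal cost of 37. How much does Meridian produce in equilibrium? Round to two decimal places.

A representative firm's profit is π_i = q_i(136 - 2Q) - 37q_i.
Setting ∂π_i/∂q_i = 0 with rivals' quantities fixed: 99 - 4q_i - 2·Σ_{j≠i} q_j = 0.
By symmetry each firm produces the same amount; substituting Σ_{j≠i} q_j = 3q_i yields q_i = 99/10.

9.90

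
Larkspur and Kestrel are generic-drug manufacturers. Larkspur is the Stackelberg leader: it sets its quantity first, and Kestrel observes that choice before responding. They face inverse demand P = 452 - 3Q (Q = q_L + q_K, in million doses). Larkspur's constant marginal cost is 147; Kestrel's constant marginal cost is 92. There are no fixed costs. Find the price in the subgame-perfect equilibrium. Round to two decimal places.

Solve by backward induction. Given q_L, the follower Kestrel maximises π_K = (452 - 3q_L - 3q_K)q_K - 92q_K.
Follower FOC: 360 - 3q_L - 6q_K = 0, so q_K(q_L) = (360 - 3q_L)/6.
The leader anticipates this reaction. Substituting into P = 452 - 3Q gives P = 272 - (3/2)q_L, so π_L = (272 - (3/2)q_L)q_L - 147q_L.
The leader's first-order condition 125 - 3q_L = 0 yields q_L = 125/3.
Then q_K = (360 - 3·(125/3))/6 = 235/6.
Total output Q = 485/6, so price P = 452 - 3·(485/6) = 419/2.

209.50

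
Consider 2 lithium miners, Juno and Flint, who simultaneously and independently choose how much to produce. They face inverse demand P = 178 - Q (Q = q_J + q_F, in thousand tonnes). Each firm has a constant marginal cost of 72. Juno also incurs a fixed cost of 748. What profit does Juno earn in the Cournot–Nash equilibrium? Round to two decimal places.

500.44

Each firm earns π_i = (178 - Q)q_i - 72q_i.
First-order condition (treating rivals' output as given): 106 - 2q_i - q_j = 0.
By symmetry each firm produces the same amount; substituting q_j = q_i yields q_i = 106/3.
Price P = 178 - 212/3 = 322/3.
Juno's profit: (322/3 - 72)·(106/3) - 748 = 500.4444.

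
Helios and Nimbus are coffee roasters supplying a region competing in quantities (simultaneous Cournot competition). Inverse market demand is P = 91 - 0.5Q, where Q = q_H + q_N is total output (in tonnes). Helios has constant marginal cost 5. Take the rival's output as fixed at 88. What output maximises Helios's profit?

With the rival's output fixed at 88, Helios's profit is π_H = (91 - (1/2)·88 - (1/2)q_H)q_H - (5q_H) = (47 - (1/2)q_H)q_H - (5q_H).
∂π_H/∂q_H = 42 - q_H = 0, so q_H = 42.

42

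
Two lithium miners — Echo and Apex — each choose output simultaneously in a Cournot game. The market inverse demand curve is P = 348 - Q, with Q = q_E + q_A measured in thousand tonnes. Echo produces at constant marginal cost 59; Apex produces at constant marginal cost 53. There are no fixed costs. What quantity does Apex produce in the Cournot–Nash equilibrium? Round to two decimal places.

100.33

Echo's profit: π_E = (348 - Q)q_E - (59q_E). Setting ∂π_E/∂q_E = 0: 289 - 2q_E - (q_A) = 0.
Apex's profit: π_A = (348 - Q)q_A - (53q_A). Setting ∂π_A/∂q_A = 0: 295 - 2q_A - (q_E) = 0.
So q_E = (289 - q_A)/2 and q_A = (295 - q_E)/2.
Solving the pair: q_E = 283/3, q_A = 301/3.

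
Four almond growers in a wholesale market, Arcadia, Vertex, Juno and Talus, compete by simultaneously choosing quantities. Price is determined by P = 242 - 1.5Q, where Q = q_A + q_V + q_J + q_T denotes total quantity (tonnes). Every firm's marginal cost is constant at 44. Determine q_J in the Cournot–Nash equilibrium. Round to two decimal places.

26.40

A representative firm's profit is π_i = q_i(242 - 1.5Q) - 44q_i.
First-order condition (treating rivals' output as given): 198 - 3q_i - (3/2)·Σ_{j≠i} q_j = 0.
With identical firms every q_j equals q_i, so Σ_{j≠i} q_j = 3q_i and 198 = (15/2)q_i, giving q_i = 132/5.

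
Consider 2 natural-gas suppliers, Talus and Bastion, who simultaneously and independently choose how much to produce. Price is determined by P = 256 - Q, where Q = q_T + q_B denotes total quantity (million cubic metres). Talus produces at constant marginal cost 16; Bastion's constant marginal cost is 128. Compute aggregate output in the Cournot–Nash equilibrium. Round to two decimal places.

122.67

Talus's profit: π_T = (256 - Q)q_T - (16q_T). Setting ∂π_T/∂q_T = 0: 240 - 2q_T - (q_B) = 0.
Bastion's profit: π_B = (256 - Q)q_B - (128q_B). Setting ∂π_B/∂q_B = 0: 128 - 2q_B - (q_T) = 0.
Rearranging gives the reaction functions q_T = (240 - q_B)/2 and q_B = (128 - q_T)/2.
Solving the pair: q_T = 352/3, q_B = 16/3.
Total output Q = 352/3 + 16/3 = 368/3.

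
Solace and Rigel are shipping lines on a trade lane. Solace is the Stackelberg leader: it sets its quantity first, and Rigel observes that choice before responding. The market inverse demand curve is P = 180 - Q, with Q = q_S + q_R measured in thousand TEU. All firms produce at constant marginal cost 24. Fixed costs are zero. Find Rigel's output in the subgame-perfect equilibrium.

39

The follower Rigel best-responds to any q_S: π_R = (180 - Q)q_R - 24q_R.
Setting the follower's marginal profit to zero, 156 - q_S - 2q_R = 0, i.e. q_R = (156 - q_S)/2.
The leader anticipates this reaction. Substituting into P = 180 - Q gives P = 102 - (1/2)q_S, so π_S = (102 - (1/2)q_S)q_S - 24q_S.
Leader FOC: 78 - q_S = 0, so q_S = 78.
Then q_R = (156 - 78)/2 = 39.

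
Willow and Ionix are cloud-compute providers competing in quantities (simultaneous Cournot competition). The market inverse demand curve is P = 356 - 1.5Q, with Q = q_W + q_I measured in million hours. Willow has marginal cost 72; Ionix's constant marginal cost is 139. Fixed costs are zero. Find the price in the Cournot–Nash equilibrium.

189

Willow's profit: π_W = (356 - 1.5Q)q_W - (72q_W). Setting ∂π_W/∂q_W = 0: 284 - 3q_W - (3/2)(q_I) = 0.
Ionix's profit: π_I = (356 - 1.5Q)q_I - (139q_I). Setting ∂π_I/∂q_I = 0: 217 - 3q_I - (3/2)(q_W) = 0.
So q_W = (284 - (3/2)q_I)/3 and q_I = (217 - (3/2)q_W)/3.
Substituting one into the other gives q_W = 78 and q_I = 100/3.
Total output Q = 334/3, so price P = 356 - (3/2)·(334/3) = 189.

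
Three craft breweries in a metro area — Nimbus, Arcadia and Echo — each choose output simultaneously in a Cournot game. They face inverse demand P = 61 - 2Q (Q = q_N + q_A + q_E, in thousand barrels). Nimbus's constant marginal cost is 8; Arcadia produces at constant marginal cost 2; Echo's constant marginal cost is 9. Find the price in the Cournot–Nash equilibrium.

Nimbus's profit: π_N = (61 - 2Q)q_N - (8q_N). Setting ∂π_N/∂q_N = 0: 53 - 4q_N - 2(q_A + q_E) = 0.
Arcadia's profit: π_A = (61 - 2Q)q_A - (2q_A). Setting ∂π_A/∂q_A = 0: 59 - 4q_A - 2(q_N + q_E) = 0.
Echo's first-order condition: 52 - 4q_E - 2(q_N + q_A) = 0.
Adding the 3 first-order conditions: 164 − 8Q = 0, so Q = 41/2.
Back-substituting: q_N = (53 − 41)/2 = 6, q_A = (59 − 41)/2 = 9, q_E = (52 − 41)/2 = 11/2.
Total output Q = 41/2, so price P = 61 - 2·(41/2) = 20.

20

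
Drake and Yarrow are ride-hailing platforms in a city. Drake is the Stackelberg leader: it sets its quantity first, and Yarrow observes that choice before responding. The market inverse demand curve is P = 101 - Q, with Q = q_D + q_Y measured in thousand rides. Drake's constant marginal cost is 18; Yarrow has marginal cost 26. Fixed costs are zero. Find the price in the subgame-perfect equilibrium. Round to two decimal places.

The follower Yarrow best-responds to any q_D: π_Y = (101 - Q)q_Y - 26q_Y.
Follower FOC: 75 - q_D - 2q_Y = 0, so q_Y(q_D) = (75 - q_D)/2.
The leader anticipates this reaction. Substituting into P = 101 - Q gives P = 127/2 - (1/2)q_D, so π_D = (127/2 - (1/2)q_D)q_D - 18q_D.
Maximising: ∂π_D/∂q_D = 91/2 - q_D = 0, giving q_D = 91/2.
Then q_Y = (75 - 91/2)/2 = 59/4.
Total output Q = 241/4, so price P = 101 - 241/4 = 163/4.

40.75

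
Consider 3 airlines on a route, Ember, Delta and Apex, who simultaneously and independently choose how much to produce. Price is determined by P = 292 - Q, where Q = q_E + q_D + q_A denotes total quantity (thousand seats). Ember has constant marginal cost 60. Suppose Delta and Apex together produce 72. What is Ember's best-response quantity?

80

With rivals' combined output fixed at 72, Ember's profit is π_E = (292 - 72 - q_E)q_E - (60q_E) = (220 - q_E)q_E - (60q_E).
∂π_E/∂q_E = 160 - 2q_E = 0, so q_E = 80.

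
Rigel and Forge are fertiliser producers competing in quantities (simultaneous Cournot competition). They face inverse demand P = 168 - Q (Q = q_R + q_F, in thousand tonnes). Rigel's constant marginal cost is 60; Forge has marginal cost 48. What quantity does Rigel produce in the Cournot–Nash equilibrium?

32

Rigel's profit: π_R = (168 - Q)q_R - (60q_R). Setting ∂π_R/∂q_R = 0: 108 - 2q_R - (q_F) = 0.
Forge's first-order condition: 120 - 2q_F - (q_R) = 0.
Best responses: q_R = (108 - q_F)/2, q_F = (120 - q_R)/2.
Solving the pair: q_R = 32, q_F = 44.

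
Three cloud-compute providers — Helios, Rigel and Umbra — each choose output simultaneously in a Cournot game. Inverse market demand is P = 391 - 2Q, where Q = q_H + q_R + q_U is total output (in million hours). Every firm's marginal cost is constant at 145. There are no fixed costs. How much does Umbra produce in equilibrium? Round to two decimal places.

30.75

Each firm earns π_i = (391 - 2Q)q_i - 145q_i.
First-order condition (treating rivals' output as given): 246 - 4q_i - 2·Σ_{j≠i} q_j = 0.
By symmetry each firm produces the same amount; substituting Σ_{j≠i} q_j = 2q_i yields q_i = 246/8 = 123/4.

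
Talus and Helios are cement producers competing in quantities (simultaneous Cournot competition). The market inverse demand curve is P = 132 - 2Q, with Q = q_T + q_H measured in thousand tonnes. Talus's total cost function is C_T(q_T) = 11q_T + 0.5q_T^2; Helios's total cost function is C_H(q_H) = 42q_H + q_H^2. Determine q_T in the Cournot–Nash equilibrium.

21

Talus's profit: π_T = (132 - 2Q)q_T - (11q_T + (1/2)q_T²). Setting ∂π_T/∂q_T = 0: 121 - 5q_T - 2(q_H) = 0.
Helios's profit: π_H = (132 - 2Q)q_H - (42q_H + q_H²). Setting ∂π_H/∂q_H = 0: 90 - 6q_H - 2(q_T) = 0.
So q_T = (121 - 2q_H)/5 and q_H = (90 - 2q_T)/6.
Substituting one into the other gives q_T = 21 and q_H = 8.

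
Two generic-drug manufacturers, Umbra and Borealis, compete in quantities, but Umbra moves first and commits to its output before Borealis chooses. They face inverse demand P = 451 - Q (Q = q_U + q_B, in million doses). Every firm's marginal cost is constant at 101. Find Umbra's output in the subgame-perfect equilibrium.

175

The follower Borealis best-responds to any q_U: π_B = (451 - Q)q_B - 101q_B.
∂π_B/∂q_B = 350 - q_U - 2q_B = 0 gives the reaction function q_B = (350 - q_U)/2.
Umbra substitutes q_B(q_U) into its own profit: π_U = q_U(451 - q_U - (350 - q_U)/2) - 101q_U = (276 - (1/2)q_U)q_U - 101q_U.
Maximising: ∂π_U/∂q_U = 175 - q_U = 0, giving q_U = 175.
Then q_B = (350 - 175)/2 = 175/2.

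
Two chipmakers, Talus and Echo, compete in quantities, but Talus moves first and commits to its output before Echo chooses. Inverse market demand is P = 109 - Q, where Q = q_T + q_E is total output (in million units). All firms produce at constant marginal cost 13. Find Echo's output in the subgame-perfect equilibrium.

The follower Echo best-responds to any q_T: π_E = (109 - Q)q_E - 13q_E.
Follower FOC: 96 - q_T - 2q_E = 0, so q_E(q_T) = (96 - q_T)/2.
The leader anticipates this reaction. Substituting into P = 109 - Q gives P = 61 - (1/2)q_T, so π_T = (61 - (1/2)q_T)q_T - 13q_T.
Maximising: ∂π_T/∂q_T = 48 - q_T = 0, giving q_T = 48.
Then q_E = (96 - 48)/2 = 24.

24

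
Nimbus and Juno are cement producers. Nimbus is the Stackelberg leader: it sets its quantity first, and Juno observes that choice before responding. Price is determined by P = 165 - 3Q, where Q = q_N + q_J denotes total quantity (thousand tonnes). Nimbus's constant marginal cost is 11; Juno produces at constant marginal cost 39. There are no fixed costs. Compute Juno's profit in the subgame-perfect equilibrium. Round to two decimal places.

Solve by backward induction. Given q_N, the follower Juno maximises π_J = (165 - 3q_N - 3q_J)q_J - 39q_J.
Setting the follower's marginal profit to zero, 126 - 3q_N - 6q_J = 0, i.e. q_J = (126 - 3q_N)/6.
Nimbus substitutes q_J(q_N) into its own profit: π_N = q_N(165 - 3q_N - (126 - 3q_N)/2) - 11q_N = (102 - (3/2)q_N)q_N - 11q_N.
Leader FOC: 91 - 3q_N = 0, so q_N = 91/3.
Then q_J = (126 - 3·(91/3))/6 = 35/6.
Price P = 165 - 3·(217/6) = 113/2.
Juno's profit: (113/2 - 39)·(35/6) = 1225/12.

102.08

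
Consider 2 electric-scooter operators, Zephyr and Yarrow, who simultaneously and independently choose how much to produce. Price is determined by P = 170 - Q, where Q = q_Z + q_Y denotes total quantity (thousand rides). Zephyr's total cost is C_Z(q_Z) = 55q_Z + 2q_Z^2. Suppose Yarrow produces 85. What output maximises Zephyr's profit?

With the rival's output fixed at 85, Zephyr's profit is π_Z = (170 - 85 - q_Z)q_Z - (55q_Z + 2q_Z²) = (85 - q_Z)q_Z - (55q_Z + 2q_Z²).
∂π_Z/∂q_Z = 30 - 6q_Z = 0, so q_Z = 5.

5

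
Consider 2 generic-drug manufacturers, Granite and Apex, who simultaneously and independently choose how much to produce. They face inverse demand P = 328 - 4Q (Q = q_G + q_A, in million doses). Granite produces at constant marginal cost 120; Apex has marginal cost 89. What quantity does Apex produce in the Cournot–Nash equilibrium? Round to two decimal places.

Granite's profit: π_G = (328 - 4Q)q_G - (120q_G). Setting ∂π_G/∂q_G = 0: 208 - 8q_G - 4(q_A) = 0.
Apex's profit: π_A = (328 - 4Q)q_A - (89q_A). Setting ∂π_A/∂q_A = 0: 239 - 8q_A - 4(q_G) = 0.
Best responses: q_G = (208 - 4q_A)/8, q_A = (239 - 4q_G)/8.
Substituting one into the other gives q_G = 59/4 and q_A = 45/2.

22.50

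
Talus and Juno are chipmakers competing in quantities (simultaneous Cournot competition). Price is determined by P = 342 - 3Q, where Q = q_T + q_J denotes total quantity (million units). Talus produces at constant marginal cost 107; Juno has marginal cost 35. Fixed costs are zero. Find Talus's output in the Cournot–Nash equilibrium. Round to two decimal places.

Talus's profit: π_T = (342 - 3Q)q_T - (107q_T). Setting ∂π_T/∂q_T = 0: 235 - 6q_T - 3(q_J) = 0.
Juno's first-order condition: 307 - 6q_J - 3(q_T) = 0.
Best responses: q_T = (235 - 3q_J)/6, q_J = (307 - 3q_T)/6.
Solving the pair: q_T = 163/9, q_J = 379/9.

18.11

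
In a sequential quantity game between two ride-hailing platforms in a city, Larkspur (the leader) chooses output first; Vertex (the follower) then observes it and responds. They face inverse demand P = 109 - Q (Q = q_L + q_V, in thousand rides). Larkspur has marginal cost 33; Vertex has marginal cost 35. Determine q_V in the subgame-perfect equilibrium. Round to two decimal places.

Solve by backward induction. Given q_L, the follower Vertex maximises π_V = (109 - q_L - q_V)q_V - 35q_V.
∂π_V/∂q_V = 74 - q_L - 2q_V = 0 gives the reaction function q_V = (74 - q_L)/2.
Larkspur substitutes q_V(q_L) into its own profit: π_L = q_L(109 - q_L - (74 - q_L)/2) - 33q_L = (72 - (1/2)q_L)q_L - 33q_L.
Maximising: ∂π_L/∂q_L = 39 - q_L = 0, giving q_L = 39.
Then q_V = (74 - 39)/2 = 35/2.

17.50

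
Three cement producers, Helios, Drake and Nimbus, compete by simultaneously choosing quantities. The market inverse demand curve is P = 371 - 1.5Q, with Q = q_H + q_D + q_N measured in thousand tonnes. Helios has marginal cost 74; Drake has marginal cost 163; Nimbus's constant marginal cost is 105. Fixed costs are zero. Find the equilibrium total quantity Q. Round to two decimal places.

128.50

Helios's profit: π_H = (371 - 1.5Q)q_H - (74q_H). Setting ∂π_H/∂q_H = 0: 297 - 3q_H - (3/2)(q_D + q_N) = 0.
Drake's profit: π_D = (371 - 1.5Q)q_D - (163q_D). Setting ∂π_D/∂q_D = 0: 208 - 3q_D - (3/2)(q_H + q_N) = 0.
Nimbus's profit: π_N = (371 - 1.5Q)q_N - (105q_N). Setting ∂π_N/∂q_N = 0: 266 - 3q_N - (3/2)(q_H + q_D) = 0.
Summing all 3 equations gives 771 − 6Q = 0, hence Q = 257/2.
Back-substituting: q_H = (297 − 771/4)/(3/2) = 139/2, q_D = (208 − 771/4)/(3/2) = 61/6, q_N = (266 − 771/4)/(3/2) = 293/6.
Total output Q = 139/2 + 61/6 + 293/6 = 257/2.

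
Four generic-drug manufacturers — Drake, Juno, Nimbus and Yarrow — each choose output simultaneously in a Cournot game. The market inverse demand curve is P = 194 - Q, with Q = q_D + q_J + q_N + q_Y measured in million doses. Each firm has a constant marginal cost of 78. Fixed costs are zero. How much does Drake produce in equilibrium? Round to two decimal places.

23.20

A representative firm's profit is π_i = q_i(194 - Q) - 78q_i.
Setting ∂π_i/∂q_i = 0 with rivals' quantities fixed: 116 - 2q_i - Σ_{j≠i} q_j = 0.
By symmetry each firm produces the same amount; substituting Σ_{j≠i} q_j = 3q_i yields q_i = 116/5.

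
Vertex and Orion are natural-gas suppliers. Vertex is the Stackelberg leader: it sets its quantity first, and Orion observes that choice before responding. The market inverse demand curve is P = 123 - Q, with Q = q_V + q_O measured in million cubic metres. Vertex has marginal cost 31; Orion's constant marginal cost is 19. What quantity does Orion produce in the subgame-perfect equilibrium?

Solve by backward induction. Given q_V, the follower Orion maximises π_O = (123 - q_V - q_O)q_O - 19q_O.
Setting the follower's marginal profit to zero, 104 - q_V - 2q_O = 0, i.e. q_O = (104 - q_V)/2.
The leader anticipates this reaction. Substituting into P = 123 - Q gives P = 71 - (1/2)q_V, so π_V = (71 - (1/2)q_V)q_V - 31q_V.
Leader FOC: 40 - q_V = 0, so q_V = 40.
Then q_O = (104 - 40)/2 = 32.

32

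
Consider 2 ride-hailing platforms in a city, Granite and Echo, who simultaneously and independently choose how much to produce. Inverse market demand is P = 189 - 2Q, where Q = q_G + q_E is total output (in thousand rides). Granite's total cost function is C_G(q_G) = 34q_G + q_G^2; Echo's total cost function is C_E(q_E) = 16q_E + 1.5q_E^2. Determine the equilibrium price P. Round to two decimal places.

111.79

Granite's profit: π_G = (189 - 2Q)q_G - (34q_G + q_G²). Setting ∂π_G/∂q_G = 0: 155 - 6q_G - 2(q_E) = 0.
Echo's first-order condition: 173 - 7q_E - 2(q_G) = 0.
So q_G = (155 - 2q_E)/6 and q_E = (173 - 2q_G)/7.
Solving the pair: q_G = 739/38, q_E = 364/19.
Total output Q = 1467/38, so price P = 189 - 2·(1467/38) = 111.7895.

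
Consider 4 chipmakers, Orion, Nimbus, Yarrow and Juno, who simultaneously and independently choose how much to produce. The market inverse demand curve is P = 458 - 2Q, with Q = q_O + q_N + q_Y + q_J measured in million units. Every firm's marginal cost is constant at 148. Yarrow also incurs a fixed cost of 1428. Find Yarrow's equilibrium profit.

Each firm earns π_i = (458 - 2Q)q_i - 148q_i.
First-order condition (treating rivals' output as given): 310 - 4q_i - 2·Σ_{j≠i} q_j = 0.
By symmetry each firm produces the same amount; substituting Σ_{j≠i} q_j = 3q_i yields q_i = 310/10 = 31.
Price P = 458 - 2·124 = 210.
Yarrow's profit: (210 - 148)·31 - 1428 = 494.

494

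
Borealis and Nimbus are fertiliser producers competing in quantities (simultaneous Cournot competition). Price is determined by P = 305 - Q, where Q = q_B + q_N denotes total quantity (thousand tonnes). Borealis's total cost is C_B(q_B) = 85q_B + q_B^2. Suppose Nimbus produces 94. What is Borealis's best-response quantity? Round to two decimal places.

With the rival's output fixed at 94, Borealis's profit is π_B = (305 - 94 - q_B)q_B - (85q_B + q_B²) = (211 - q_B)q_B - (85q_B + q_B²).
∂π_B/∂q_B = 126 - 4q_B = 0, so q_B = 63/2.

31.50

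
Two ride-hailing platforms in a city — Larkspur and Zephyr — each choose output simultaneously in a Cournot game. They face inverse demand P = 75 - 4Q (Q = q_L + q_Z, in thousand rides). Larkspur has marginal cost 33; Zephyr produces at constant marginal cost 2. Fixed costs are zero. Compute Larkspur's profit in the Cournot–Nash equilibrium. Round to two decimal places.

3.36

Larkspur's profit: π_L = (75 - 4Q)q_L - (33q_L). Setting ∂π_L/∂q_L = 0: 42 - 8q_L - 4(q_Z) = 0.
Zephyr's first-order condition: 73 - 8q_Z - 4(q_L) = 0.
Best responses: q_L = (42 - 4q_Z)/8, q_Z = (73 - 4q_L)/8.
Substituting one into the other gives q_L = 11/12 and q_Z = 26/3.
Price P = 75 - 4·(115/12) = 110/3.
Larkspur's profit: (110/3 - 33)·(11/12) = 121/36.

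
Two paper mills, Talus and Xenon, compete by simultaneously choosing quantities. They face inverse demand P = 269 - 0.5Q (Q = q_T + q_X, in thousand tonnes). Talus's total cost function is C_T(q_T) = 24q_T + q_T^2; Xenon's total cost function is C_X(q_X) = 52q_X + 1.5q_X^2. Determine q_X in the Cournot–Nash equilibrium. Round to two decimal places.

Talus's profit: π_T = (269 - 0.5Q)q_T - (24q_T + q_T²). Setting ∂π_T/∂q_T = 0: 245 - 3q_T - (1/2)(q_X) = 0.
Xenon's profit: π_X = (269 - 0.5Q)q_X - (52q_X + (3/2)q_X²). Setting ∂π_X/∂q_X = 0: 217 - 4q_X - (1/2)(q_T) = 0.
Rearranging gives the reaction functions q_T = (245 - (1/2)q_X)/3 and q_X = (217 - (1/2)q_T)/4.
Solving the pair: q_T = 74.1702, q_X = 44.9787.

44.98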